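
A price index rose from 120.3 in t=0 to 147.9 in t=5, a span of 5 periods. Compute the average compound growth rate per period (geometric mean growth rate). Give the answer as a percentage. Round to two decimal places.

4.22%

Growth factor = (147.9/120.3)^(1/5) = (1.229426)^(1/5) = 1.042175
Growth rate = 1.042175 − 1 = 0.042175 = 4.2175%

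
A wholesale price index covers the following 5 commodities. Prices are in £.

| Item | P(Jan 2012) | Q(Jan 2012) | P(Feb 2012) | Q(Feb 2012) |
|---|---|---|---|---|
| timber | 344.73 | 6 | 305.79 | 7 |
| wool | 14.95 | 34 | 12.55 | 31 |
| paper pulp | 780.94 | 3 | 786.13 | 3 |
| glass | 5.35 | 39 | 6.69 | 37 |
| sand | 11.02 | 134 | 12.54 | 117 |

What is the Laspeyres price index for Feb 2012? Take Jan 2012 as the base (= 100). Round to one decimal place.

Laspeyres price index uses base-period quantities as weights.
ΣP(Feb 2012)·Q(Jan 2012) = 305.79×6 + 12.55×34 + 786.13×3 + 6.69×39 + 12.54×134 = 1834.74 + 426.7 + 2358.39 + 260.91 + 1680.36 = 6561.1
ΣP(Jan 2012)·Q(Jan 2012) = 344.73×6 + 14.95×34 + 780.94×3 + 5.35×39 + 11.02×134 = 2068.38 + 508.3 + 2342.82 + 208.65 + 1476.68 = 6604.83
Index = 6561.1 / 6604.83 × 100 = 99.3379

99.3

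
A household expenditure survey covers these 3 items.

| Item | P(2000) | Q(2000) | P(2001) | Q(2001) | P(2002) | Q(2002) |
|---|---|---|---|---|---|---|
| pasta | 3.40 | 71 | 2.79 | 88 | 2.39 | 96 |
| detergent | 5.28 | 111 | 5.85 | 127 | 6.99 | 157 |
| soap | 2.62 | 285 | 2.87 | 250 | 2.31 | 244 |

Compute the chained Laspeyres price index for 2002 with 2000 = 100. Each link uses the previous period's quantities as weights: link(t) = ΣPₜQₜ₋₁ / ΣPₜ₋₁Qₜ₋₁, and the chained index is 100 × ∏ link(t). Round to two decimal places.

Link 2000→2001:
ΣP(2001)Q(2000) = 2.79×71 + 5.85×111 + 2.87×285 = 198.09 + 649.35 + 817.95 = 1665.39
ΣP(2000)Q(2000) = 3.40×71 + 5.28×111 + 2.62×285 = 241.4 + 586.08 + 746.7 = 1574.18
link = 1665.39/1574.18 = 1.057941
Link 2001→2002:
ΣP(2002)Q(2001) = 2.39×88 + 6.99×127 + 2.31×250 = 210.32 + 887.73 + 577.5 = 1675.55
ΣP(2001)Q(2001) = 2.79×88 + 5.85×127 + 2.87×250 = 245.52 + 742.95 + 717.5 = 1705.97
link = 1675.55/1705.97 = 0.982169
Chained index = 100 × 1.057941 × 0.982169 = 103.9077

103.91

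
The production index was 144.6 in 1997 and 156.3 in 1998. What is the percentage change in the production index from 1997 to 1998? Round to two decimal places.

Change = (156.3 − 144.6) / 144.6 × 100
       = 11.7 / 144.6 × 100 = 8.0913%

8.09%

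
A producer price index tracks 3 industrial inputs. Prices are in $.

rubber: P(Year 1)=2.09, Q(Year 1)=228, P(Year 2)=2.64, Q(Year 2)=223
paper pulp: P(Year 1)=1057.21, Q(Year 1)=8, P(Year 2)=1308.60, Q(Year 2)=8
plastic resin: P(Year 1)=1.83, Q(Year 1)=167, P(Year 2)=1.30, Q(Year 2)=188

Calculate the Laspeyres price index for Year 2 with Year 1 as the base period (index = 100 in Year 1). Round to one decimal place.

122.2

Laspeyres price index uses base-period quantities as weights.
ΣP(Year 2)·Q(Year 1) = 2.64×228 + 1308.60×8 + 1.30×167 = 601.92 + 10468.8 + 217.1 = 11287.82
ΣP(Year 1)·Q(Year 1) = 2.09×228 + 1057.21×8 + 1.83×167 = 476.52 + 8457.68 + 305.61 = 9239.81
Index = 11287.82 / 9239.81 × 100 = 122.1651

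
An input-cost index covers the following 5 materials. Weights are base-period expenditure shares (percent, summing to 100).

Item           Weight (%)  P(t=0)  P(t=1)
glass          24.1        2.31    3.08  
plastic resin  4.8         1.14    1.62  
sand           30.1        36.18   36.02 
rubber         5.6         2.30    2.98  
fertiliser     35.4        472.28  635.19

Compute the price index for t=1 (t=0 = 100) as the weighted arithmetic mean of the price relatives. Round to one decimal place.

123.8

glass: 24.1 × (3.08/2.31) = 24.1 × 1.333333 = 32.1333
plastic resin: 4.8 × (1.62/1.14) = 4.8 × 1.421053 = 6.8211
sand: 30.1 × (36.02/36.18) = 30.1 × 0.995578 = 29.9669
rubber: 5.6 × (2.98/2.30) = 5.6 × 1.295652 = 7.2557
fertiliser: 35.4 × (635.19/472.28) = 35.4 × 1.344944 = 47.6110
Index = Σ wᵢ·(p₁ᵢ/p₀ᵢ) = 32.1333 + 6.8211 + 29.9669 + 7.2557 + 47.6110 = 123.7879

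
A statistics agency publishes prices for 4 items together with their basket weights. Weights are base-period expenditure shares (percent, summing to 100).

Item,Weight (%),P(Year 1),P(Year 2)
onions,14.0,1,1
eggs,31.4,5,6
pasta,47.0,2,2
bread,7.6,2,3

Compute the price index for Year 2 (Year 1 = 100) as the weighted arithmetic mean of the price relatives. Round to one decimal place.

onions: 14.0 × (1/1) = 14.0 × 1.000000 = 14.0000
eggs: 31.4 × (6/5) = 31.4 × 1.200000 = 37.6800
pasta: 47.0 × (2/2) = 47.0 × 1.000000 = 47.0000
bread: 7.6 × (3/2) = 7.6 × 1.500000 = 11.4000
Index = Σ wᵢ·(p₁ᵢ/p₀ᵢ) = 14.0000 + 37.6800 + 47.0000 + 11.4000 = 110.0800

110.1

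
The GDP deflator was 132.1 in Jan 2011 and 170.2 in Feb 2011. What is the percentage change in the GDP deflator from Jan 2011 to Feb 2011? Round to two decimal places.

Change = (170.2 − 132.1) / 132.1 × 100
       = 38.1 / 132.1 × 100 = 28.8418%

28.84%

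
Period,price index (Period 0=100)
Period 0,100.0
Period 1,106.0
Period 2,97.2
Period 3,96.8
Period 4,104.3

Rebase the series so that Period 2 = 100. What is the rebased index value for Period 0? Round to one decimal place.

Rebased(Period 0) = 100.0 / 97.2 × 100 = 102.8807

102.9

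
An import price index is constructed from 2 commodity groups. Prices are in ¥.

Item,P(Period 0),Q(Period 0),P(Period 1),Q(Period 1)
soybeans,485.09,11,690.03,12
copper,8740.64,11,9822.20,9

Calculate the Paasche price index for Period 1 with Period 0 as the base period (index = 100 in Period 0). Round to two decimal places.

Paasche price index uses current-period quantities as weights.
ΣP(Period 1)·Q(Period 1) = 690.03×12 + 9822.20×9 = 8280.36 + 88399.8 = 96680.16
ΣP(Period 0)·Q(Period 1) = 485.09×12 + 8740.64×9 = 5821.08 + 78665.76 = 84486.84
Index = 96680.16 / 84486.84 × 100 = 114.4322

114.43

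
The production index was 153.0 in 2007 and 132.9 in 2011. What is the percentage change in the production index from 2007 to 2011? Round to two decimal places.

-13.14%

Change = (132.9 − 153.0) / 153.0 × 100
       = -20.1 / 153.0 × 100 = -13.1373%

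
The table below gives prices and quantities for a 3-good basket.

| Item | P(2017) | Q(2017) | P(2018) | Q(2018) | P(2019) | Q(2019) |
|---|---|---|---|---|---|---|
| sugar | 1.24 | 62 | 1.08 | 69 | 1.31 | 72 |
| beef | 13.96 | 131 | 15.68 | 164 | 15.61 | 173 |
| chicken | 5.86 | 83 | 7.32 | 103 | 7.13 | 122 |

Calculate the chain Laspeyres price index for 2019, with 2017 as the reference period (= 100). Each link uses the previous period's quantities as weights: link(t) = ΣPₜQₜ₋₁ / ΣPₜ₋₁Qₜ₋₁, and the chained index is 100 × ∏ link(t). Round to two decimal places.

Link 2017→2018:
ΣP(2018)Q(2017) = 1.08×62 + 15.68×131 + 7.32×83 = 66.96 + 2054.08 + 607.56 = 2728.6
ΣP(2017)Q(2017) = 1.24×62 + 13.96×131 + 5.86×83 = 76.88 + 1828.76 + 486.38 = 2392.02
link = 2728.6/2392.02 = 1.140710
Link 2018→2019:
ΣP(2019)Q(2018) = 1.31×69 + 15.61×164 + 7.13×103 = 90.39 + 2560.04 + 734.39 = 3384.82
ΣP(2018)Q(2018) = 1.08×69 + 15.68×164 + 7.32×103 = 74.52 + 2571.52 + 753.96 = 3400
link = 3384.82/3400 = 0.995535
Chained index = 100 × 1.140710 × 0.995535 = 113.5617

113.56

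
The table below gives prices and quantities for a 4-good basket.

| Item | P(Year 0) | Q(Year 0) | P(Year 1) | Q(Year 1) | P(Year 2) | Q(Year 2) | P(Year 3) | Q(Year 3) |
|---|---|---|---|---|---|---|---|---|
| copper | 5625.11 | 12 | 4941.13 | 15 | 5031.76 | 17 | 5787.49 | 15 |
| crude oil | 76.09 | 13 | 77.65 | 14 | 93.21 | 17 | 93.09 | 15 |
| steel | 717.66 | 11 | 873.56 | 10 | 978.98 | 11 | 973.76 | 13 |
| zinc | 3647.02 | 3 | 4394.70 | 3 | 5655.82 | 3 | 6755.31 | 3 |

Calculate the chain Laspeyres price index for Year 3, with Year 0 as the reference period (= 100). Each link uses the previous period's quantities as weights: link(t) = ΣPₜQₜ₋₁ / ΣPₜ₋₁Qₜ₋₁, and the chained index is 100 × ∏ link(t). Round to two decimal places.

Link Year 0→Year 1:
ΣP(Year 1)Q(Year 0) = 4941.13×12 + 77.65×13 + 873.56×11 + 4394.70×3 = 59293.56 + 1009.45 + 9609.16 + 13184.1 = 83096.27
ΣP(Year 0)Q(Year 0) = 5625.11×12 + 76.09×13 + 717.66×11 + 3647.02×3 = 67501.32 + 989.17 + 7894.26 + 10941.06 = 87325.81
link = 83096.27/87325.81 = 0.951566
Link Year 1→Year 2:
ΣP(Year 2)Q(Year 1) = 5031.76×15 + 93.21×14 + 978.98×10 + 5655.82×3 = 75476.4 + 1304.94 + 9789.8 + 16967.46 = 103538.6
ΣP(Year 1)Q(Year 1) = 4941.13×15 + 77.65×14 + 873.56×10 + 4394.70×3 = 74116.95 + 1087.1 + 8735.6 + 13184.1 = 97123.75
link = 103538.6/97123.75 = 1.066048
Link Year 2→Year 3:
ΣP(Year 3)Q(Year 2) = 5787.49×17 + 93.09×17 + 973.76×11 + 6755.31×3 = 98387.33 + 1582.53 + 10711.36 + 20265.93 = 130947.15
ΣP(Year 2)Q(Year 2) = 5031.76×17 + 93.21×17 + 978.98×11 + 5655.82×3 = 85539.92 + 1584.57 + 10768.78 + 16967.46 = 114860.73
link = 130947.15/114860.73 = 1.140052
Chained index = 100 × 0.951566 × 1.066048 × 1.140052 = 115.6486

115.65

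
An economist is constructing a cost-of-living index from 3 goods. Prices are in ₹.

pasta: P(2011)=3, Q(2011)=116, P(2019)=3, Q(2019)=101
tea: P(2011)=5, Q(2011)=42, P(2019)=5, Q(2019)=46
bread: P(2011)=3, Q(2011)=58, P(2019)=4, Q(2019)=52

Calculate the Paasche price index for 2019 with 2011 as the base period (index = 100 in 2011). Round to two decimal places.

107.55

Paasche price index uses current-period quantities as weights.
ΣP(2019)·Q(2019) = 3×101 + 5×46 + 4×52 = 303 + 230 + 208 = 741
ΣP(2011)·Q(2019) = 3×101 + 5×46 + 3×52 = 303 + 230 + 156 = 689
Index = 741 / 689 × 100 = 107.5472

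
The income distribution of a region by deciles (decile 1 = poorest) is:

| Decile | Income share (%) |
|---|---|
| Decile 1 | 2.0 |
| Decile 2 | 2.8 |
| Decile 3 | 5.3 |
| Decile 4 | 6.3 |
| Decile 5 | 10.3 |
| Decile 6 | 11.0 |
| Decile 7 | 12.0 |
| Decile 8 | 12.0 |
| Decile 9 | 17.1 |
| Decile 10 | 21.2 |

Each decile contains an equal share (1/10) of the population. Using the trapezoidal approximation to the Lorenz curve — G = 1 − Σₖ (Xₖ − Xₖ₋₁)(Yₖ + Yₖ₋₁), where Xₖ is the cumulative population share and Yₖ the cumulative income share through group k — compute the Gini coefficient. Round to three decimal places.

0.324

Cumulative income shares Yₖ: 0.0200, 0.0480, 0.1010, 0.1640, 0.2670, 0.3770, 0.4970, 0.6170, 0.7880, 1.0000
Σ (Xₖ−Xₖ₋₁)(Yₖ+Yₖ₋₁) = (1/10)(0.0200+0.0000) + (1/10)(0.0480+0.0200) + (1/10)(0.1010+0.0480) + (1/10)(0.1640+0.1010) + (1/10)(0.2670+0.1640) + (1/10)(0.3770+0.2670) + (1/10)(0.4970+0.3770) + (1/10)(0.6170+0.4970) + (1/10)(0.7880+0.6170) + (1/10)(1.0000+0.7880)
  = 0.0020 + 0.0068 + 0.0149 + 0.0265 + 0.0431 + 0.0644 + 0.0874 + 0.1114 + 0.1405 + 0.1788 = 0.6758
G = 1 − 0.6758 = 0.3242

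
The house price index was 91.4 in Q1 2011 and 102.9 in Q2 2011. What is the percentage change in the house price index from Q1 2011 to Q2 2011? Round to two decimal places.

Change = (102.9 − 91.4) / 91.4 × 100
       = 11.5 / 91.4 × 100 = 12.5821%

12.58%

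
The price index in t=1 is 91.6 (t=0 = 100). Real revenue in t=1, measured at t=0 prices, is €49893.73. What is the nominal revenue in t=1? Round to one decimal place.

45702.7

Nominal = Real × (Index/100) = 49893.73 × (91.6/100)
        = 49893.73 × 0.916 = 45702.6567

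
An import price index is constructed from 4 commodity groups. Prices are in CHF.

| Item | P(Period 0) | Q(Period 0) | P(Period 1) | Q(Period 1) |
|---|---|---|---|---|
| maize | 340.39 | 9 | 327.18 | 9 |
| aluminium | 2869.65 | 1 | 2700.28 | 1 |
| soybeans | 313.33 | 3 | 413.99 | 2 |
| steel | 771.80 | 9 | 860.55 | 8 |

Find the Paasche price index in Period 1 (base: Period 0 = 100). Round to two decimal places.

Paasche price index uses current-period quantities as weights.
ΣP(Period 1)·Q(Period 1) = 327.18×9 + 2700.28×1 + 413.99×2 + 860.55×8 = 2944.62 + 2700.28 + 827.98 + 6884.4 = 13357.28
ΣP(Period 0)·Q(Period 1) = 340.39×9 + 2869.65×1 + 313.33×2 + 771.80×8 = 3063.51 + 2869.65 + 626.66 + 6174.4 = 12734.22
Index = 13357.28 / 12734.22 × 100 = 104.8928

104.89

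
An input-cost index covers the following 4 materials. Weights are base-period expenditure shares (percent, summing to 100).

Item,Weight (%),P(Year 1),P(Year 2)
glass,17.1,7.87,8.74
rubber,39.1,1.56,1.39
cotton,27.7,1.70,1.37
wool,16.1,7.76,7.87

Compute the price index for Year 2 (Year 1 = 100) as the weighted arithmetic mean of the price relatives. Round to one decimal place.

glass: 17.1 × (8.74/7.87) = 17.1 × 1.110546 = 18.9903
rubber: 39.1 × (1.39/1.56) = 39.1 × 0.891026 = 34.8391
cotton: 27.7 × (1.37/1.70) = 27.7 × 0.805882 = 22.3229
wool: 16.1 × (7.87/7.76) = 16.1 × 1.014175 = 16.3282
Index = Σ wᵢ·(p₁ᵢ/p₀ᵢ) = 18.9903 + 34.8391 + 22.3229 + 16.3282 = 92.4806

92.5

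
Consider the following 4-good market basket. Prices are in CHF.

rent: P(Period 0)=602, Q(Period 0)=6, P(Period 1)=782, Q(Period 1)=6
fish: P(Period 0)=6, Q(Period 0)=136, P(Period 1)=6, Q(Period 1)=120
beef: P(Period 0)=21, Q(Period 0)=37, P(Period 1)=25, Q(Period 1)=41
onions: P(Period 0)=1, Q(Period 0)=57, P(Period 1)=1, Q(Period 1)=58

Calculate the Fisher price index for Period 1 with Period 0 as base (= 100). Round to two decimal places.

Laspeyres component (base-period weights):
ΣP(Period 1)Q(Period 0) = 782×6 + 6×136 + 25×37 + 1×57 = 4692 + 816 + 925 + 57 = 6490
ΣP(Period 0)Q(Period 0) = 602×6 + 6×136 + 21×37 + 1×57 = 3612 + 816 + 777 + 57 = 5262
L = 6490 / 5262 × 100 = 123.3371
Paasche component (current-period weights):
ΣP(Period 1)Q(Period 1) = 782×6 + 6×120 + 25×41 + 1×58 = 4692 + 720 + 1025 + 58 = 6495
ΣP(Period 0)Q(Period 1) = 602×6 + 6×120 + 21×41 + 1×58 = 3612 + 720 + 861 + 58 = 5251
P = 6495 / 5251 × 100 = 123.6907
Fisher = √(L × P) = √(123.3371 × 123.6907) = 123.5138

123.51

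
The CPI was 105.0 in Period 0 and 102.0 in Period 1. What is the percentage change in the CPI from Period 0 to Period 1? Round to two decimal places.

Change = (102.0 − 105.0) / 105.0 × 100
       = -3.0 / 105.0 × 100 = -2.8571%

-2.86%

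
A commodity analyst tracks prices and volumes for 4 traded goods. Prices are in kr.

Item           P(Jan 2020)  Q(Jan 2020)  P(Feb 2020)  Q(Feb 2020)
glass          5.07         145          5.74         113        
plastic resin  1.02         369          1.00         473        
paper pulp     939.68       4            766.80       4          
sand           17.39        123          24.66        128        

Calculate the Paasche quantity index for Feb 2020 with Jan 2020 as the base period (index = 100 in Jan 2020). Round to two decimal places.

Paasche quantity index uses current-period prices as weights.
ΣP(Feb 2020)·Q(Feb 2020) = 5.74×113 + 1.00×473 + 766.80×4 + 24.66×128 = 648.62 + 473 + 3067.2 + 3156.48 = 7345.3
ΣP(Feb 2020)·Q(Jan 2020) = 5.74×145 + 1.00×369 + 766.80×4 + 24.66×123 = 832.3 + 369 + 3067.2 + 3033.18 = 7301.68
Index = 7345.3 / 7301.68 × 100 = 100.5974

100.60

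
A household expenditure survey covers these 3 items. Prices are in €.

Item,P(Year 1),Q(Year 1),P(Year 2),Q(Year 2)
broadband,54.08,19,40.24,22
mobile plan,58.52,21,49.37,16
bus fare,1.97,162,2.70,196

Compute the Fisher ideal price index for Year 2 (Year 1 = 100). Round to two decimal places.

87.33

Laspeyres component (base-period weights):
ΣP(Year 2)Q(Year 1) = 40.24×19 + 49.37×21 + 2.70×162 = 764.56 + 1036.77 + 437.4 = 2238.73
ΣP(Year 1)Q(Year 1) = 54.08×19 + 58.52×21 + 1.97×162 = 1027.52 + 1228.92 + 319.14 = 2575.58
L = 2238.73 / 2575.58 × 100 = 86.9214
Paasche component (current-period weights):
ΣP(Year 2)Q(Year 2) = 40.24×22 + 49.37×16 + 2.70×196 = 885.28 + 789.92 + 529.2 = 2204.4
ΣP(Year 1)Q(Year 2) = 54.08×22 + 58.52×16 + 1.97×196 = 1189.76 + 936.32 + 386.12 = 2512.2
P = 2204.4 / 2512.2 × 100 = 87.7478
Fisher = √(L × P) = √(86.9214 × 87.7478) = 87.3336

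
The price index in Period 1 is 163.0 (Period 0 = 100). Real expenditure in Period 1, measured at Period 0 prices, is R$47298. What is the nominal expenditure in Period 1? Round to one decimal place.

Nominal = Real × (Index/100) = 47298 × (163.0/100)
        = 47298 × 1.630 = 77095.7400

77095.7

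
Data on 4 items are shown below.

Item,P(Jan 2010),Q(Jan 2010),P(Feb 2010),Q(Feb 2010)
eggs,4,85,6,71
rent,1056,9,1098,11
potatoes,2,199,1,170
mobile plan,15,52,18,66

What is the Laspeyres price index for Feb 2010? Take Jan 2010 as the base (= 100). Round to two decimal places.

104.58

Laspeyres price index uses base-period quantities as weights.
ΣP(Feb 2010)·Q(Jan 2010) = 6×85 + 1098×9 + 1×199 + 18×52 = 510 + 9882 + 199 + 936 = 11527
ΣP(Jan 2010)·Q(Jan 2010) = 4×85 + 1056×9 + 2×199 + 15×52 = 340 + 9504 + 398 + 780 = 11022
Index = 11527 / 11022 × 100 = 104.5817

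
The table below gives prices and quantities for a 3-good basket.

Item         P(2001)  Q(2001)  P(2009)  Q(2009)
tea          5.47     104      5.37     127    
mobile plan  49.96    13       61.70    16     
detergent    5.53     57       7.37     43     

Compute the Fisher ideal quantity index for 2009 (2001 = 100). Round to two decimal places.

Laspeyres component (base-period weights):
ΣP(2001)Q(2009) = 5.47×127 + 49.96×16 + 5.53×43 = 694.69 + 799.36 + 237.79 = 1731.84
ΣP(2001)Q(2001) = 5.47×104 + 49.96×13 + 5.53×57 = 568.88 + 649.48 + 315.21 = 1533.57
L = 1731.84 / 1533.57 × 100 = 112.9287
Paasche component (current-period weights):
ΣP(2009)Q(2009) = 5.37×127 + 61.70×16 + 7.37×43 = 681.99 + 987.2 + 316.91 = 1986.1
ΣP(2009)Q(2001) = 5.37×104 + 61.70×13 + 7.37×57 = 558.48 + 802.1 + 420.09 = 1780.67
P = 1986.1 / 1780.67 × 100 = 111.5367
Fisher = √(L × P) = √(112.9287 × 111.5367) = 112.2305

112.23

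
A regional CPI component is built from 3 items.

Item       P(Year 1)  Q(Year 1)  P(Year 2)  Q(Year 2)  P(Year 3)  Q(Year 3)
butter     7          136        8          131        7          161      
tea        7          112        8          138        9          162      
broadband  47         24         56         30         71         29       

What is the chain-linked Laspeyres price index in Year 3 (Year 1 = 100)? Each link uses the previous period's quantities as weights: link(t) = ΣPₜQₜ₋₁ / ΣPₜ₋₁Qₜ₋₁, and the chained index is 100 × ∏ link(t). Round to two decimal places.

Link Year 1→Year 2:
ΣP(Year 2)Q(Year 1) = 8×136 + 8×112 + 56×24 = 1088 + 896 + 1344 = 3328
ΣP(Year 1)Q(Year 1) = 7×136 + 7×112 + 47×24 = 952 + 784 + 1128 = 2864
link = 3328/2864 = 1.162011
Link Year 2→Year 3:
ΣP(Year 3)Q(Year 2) = 7×131 + 9×138 + 71×30 = 917 + 1242 + 2130 = 4289
ΣP(Year 2)Q(Year 2) = 8×131 + 8×138 + 56×30 = 1048 + 1104 + 1680 = 3832
link = 4289/3832 = 1.119259
Chained index = 100 × 1.162011 × 1.119259 = 130.0591

130.06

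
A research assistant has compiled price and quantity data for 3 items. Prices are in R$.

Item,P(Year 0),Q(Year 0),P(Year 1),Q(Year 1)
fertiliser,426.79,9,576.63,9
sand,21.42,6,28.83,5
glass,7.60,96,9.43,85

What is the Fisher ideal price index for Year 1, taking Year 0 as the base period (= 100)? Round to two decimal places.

Laspeyres component (base-period weights):
ΣP(Year 1)Q(Year 0) = 576.63×9 + 28.83×6 + 9.43×96 = 5189.67 + 172.98 + 905.28 = 6267.93
ΣP(Year 0)Q(Year 0) = 426.79×9 + 21.42×6 + 7.60×96 = 3841.11 + 128.52 + 729.6 = 4699.23
L = 6267.93 / 4699.23 × 100 = 133.3821
Paasche component (current-period weights):
ΣP(Year 1)Q(Year 1) = 576.63×9 + 28.83×5 + 9.43×85 = 5189.67 + 144.15 + 801.55 = 6135.37
ΣP(Year 0)Q(Year 1) = 426.79×9 + 21.42×5 + 7.60×85 = 3841.11 + 107.1 + 646 = 4594.21
P = 6135.37 / 4594.21 × 100 = 133.5457
Fisher = √(L × P) = √(133.3821 × 133.5457) = 133.4639

133.46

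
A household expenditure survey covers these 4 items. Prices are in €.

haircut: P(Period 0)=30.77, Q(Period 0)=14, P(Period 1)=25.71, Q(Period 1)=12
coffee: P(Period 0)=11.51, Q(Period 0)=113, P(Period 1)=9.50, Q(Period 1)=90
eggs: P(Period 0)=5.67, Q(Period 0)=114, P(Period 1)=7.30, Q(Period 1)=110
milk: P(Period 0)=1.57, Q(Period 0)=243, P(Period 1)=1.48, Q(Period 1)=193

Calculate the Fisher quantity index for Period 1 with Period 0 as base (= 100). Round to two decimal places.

Laspeyres component (base-period weights):
ΣP(Period 0)Q(Period 1) = 30.77×12 + 11.51×90 + 5.67×110 + 1.57×193 = 369.24 + 1035.9 + 623.7 + 303.01 = 2331.85
ΣP(Period 0)Q(Period 0) = 30.77×14 + 11.51×113 + 5.67×114 + 1.57×243 = 430.78 + 1300.63 + 646.38 + 381.51 = 2759.3
L = 2331.85 / 2759.3 × 100 = 84.5088
Paasche component (current-period weights):
ΣP(Period 1)Q(Period 1) = 25.71×12 + 9.50×90 + 7.30×110 + 1.48×193 = 308.52 + 855 + 803 + 285.64 = 2252.16
ΣP(Period 1)Q(Period 0) = 25.71×14 + 9.50×113 + 7.30×114 + 1.48×243 = 359.94 + 1073.5 + 832.2 + 359.64 = 2625.28
P = 2252.16 / 2625.28 × 100 = 85.7874
Fisher = √(L × P) = √(84.5088 × 85.7874) = 85.1457

85.15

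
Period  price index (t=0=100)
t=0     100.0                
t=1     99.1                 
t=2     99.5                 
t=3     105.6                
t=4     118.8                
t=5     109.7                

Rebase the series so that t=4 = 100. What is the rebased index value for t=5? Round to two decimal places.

92.34

Rebased(t=5) = 109.7 / 118.8 × 100 = 92.3401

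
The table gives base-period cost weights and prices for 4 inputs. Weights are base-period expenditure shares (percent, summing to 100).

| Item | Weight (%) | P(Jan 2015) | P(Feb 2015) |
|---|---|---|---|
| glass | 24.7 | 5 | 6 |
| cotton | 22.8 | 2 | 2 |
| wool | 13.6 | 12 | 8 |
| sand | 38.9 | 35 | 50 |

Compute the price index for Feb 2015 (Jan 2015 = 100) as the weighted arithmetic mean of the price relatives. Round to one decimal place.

117.1

glass: 24.7 × (6/5) = 24.7 × 1.200000 = 29.6400
cotton: 22.8 × (2/2) = 22.8 × 1.000000 = 22.8000
wool: 13.6 × (8/12) = 13.6 × 0.666667 = 9.0667
sand: 38.9 × (50/35) = 38.9 × 1.428571 = 55.5714
Index = Σ wᵢ·(p₁ᵢ/p₀ᵢ) = 29.6400 + 22.8000 + 9.0667 + 55.5714 = 117.0781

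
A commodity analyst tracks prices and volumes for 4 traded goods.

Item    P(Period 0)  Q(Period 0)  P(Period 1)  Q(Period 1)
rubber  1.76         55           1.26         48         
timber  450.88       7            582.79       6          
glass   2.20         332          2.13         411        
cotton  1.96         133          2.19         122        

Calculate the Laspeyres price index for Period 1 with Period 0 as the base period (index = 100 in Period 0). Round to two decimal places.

Laspeyres price index uses base-period quantities as weights.
ΣP(Period 1)·Q(Period 0) = 1.26×55 + 582.79×7 + 2.13×332 + 2.19×133 = 69.3 + 4079.53 + 707.16 + 291.27 = 5147.26
ΣP(Period 0)·Q(Period 0) = 1.76×55 + 450.88×7 + 2.20×332 + 1.96×133 = 96.8 + 3156.16 + 730.4 + 260.68 = 4244.04
Index = 5147.26 / 4244.04 × 100 = 121.2821

121.28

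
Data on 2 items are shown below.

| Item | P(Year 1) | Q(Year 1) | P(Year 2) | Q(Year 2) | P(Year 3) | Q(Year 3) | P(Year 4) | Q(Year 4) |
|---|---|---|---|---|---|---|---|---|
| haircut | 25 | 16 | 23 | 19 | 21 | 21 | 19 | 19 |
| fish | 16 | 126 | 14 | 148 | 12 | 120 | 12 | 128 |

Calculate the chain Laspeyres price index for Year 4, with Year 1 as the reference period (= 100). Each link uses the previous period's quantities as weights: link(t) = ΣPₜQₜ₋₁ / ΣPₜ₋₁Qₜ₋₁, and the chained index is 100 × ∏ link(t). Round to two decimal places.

Link Year 1→Year 2:
ΣP(Year 2)Q(Year 1) = 23×16 + 14×126 = 368 + 1764 = 2132
ΣP(Year 1)Q(Year 1) = 25×16 + 16×126 = 400 + 2016 = 2416
link = 2132/2416 = 0.882450
Link Year 2→Year 3:
ΣP(Year 3)Q(Year 2) = 21×19 + 12×148 = 399 + 1776 = 2175
ΣP(Year 2)Q(Year 2) = 23×19 + 14×148 = 437 + 2072 = 2509
link = 2175/2509 = 0.866879
Link Year 3→Year 4:
ΣP(Year 4)Q(Year 3) = 19×21 + 12×120 = 399 + 1440 = 1839
ΣP(Year 3)Q(Year 3) = 21×21 + 12×120 = 441 + 1440 = 1881
link = 1839/1881 = 0.977671
Chained index = 100 × 0.882450 × 0.866879 × 0.977671 = 74.7897

74.79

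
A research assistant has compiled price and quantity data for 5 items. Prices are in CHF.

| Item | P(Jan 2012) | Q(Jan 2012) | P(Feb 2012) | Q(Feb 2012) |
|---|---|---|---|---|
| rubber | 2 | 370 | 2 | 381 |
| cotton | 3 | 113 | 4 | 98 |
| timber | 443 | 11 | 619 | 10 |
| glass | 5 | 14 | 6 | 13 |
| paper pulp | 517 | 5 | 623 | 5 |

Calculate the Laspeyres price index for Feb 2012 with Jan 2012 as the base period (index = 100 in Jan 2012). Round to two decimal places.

Laspeyres price index uses base-period quantities as weights.
ΣP(Feb 2012)·Q(Jan 2012) = 2×370 + 4×113 + 619×11 + 6×14 + 623×5 = 740 + 452 + 6809 + 84 + 3115 = 11200
ΣP(Jan 2012)·Q(Jan 2012) = 2×370 + 3×113 + 443×11 + 5×14 + 517×5 = 740 + 339 + 4873 + 70 + 2585 = 8607
Index = 11200 / 8607 × 100 = 130.1266

130.13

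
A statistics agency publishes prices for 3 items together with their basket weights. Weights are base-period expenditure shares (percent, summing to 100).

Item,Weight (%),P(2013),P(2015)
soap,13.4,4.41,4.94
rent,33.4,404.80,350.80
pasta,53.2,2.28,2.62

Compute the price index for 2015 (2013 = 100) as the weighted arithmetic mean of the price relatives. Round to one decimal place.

105.1

soap: 13.4 × (4.94/4.41) = 13.4 × 1.120181 = 15.0104
rent: 33.4 × (350.80/404.80) = 33.4 × 0.866601 = 28.9445
pasta: 53.2 × (2.62/2.28) = 53.2 × 1.149123 = 61.1333
Index = Σ wᵢ·(p₁ᵢ/p₀ᵢ) = 15.0104 + 28.9445 + 61.1333 = 105.0882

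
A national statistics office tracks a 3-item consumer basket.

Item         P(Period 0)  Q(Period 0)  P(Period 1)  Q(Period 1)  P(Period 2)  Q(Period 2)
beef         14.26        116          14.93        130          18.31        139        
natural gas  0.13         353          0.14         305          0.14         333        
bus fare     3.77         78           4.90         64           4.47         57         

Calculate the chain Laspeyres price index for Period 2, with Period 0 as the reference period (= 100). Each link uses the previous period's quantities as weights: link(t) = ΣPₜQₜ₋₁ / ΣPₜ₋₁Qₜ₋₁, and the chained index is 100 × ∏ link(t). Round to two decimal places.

127.95

Link Period 0→Period 1:
ΣP(Period 1)Q(Period 0) = 14.93×116 + 0.14×353 + 4.90×78 = 1731.88 + 49.42 + 382.2 = 2163.5
ΣP(Period 0)Q(Period 0) = 14.26×116 + 0.13×353 + 3.77×78 = 1654.16 + 45.89 + 294.06 = 1994.11
link = 2163.5/1994.11 = 1.084945
Link Period 1→Period 2:
ΣP(Period 2)Q(Period 1) = 18.31×130 + 0.14×305 + 4.47×64 = 2380.3 + 42.7 + 286.08 = 2709.08
ΣP(Period 1)Q(Period 1) = 14.93×130 + 0.14×305 + 4.90×64 = 1940.9 + 42.7 + 313.6 = 2297.2
link = 2709.08/2297.2 = 1.179297
Chained index = 100 × 1.084945 × 1.179297 = 127.9472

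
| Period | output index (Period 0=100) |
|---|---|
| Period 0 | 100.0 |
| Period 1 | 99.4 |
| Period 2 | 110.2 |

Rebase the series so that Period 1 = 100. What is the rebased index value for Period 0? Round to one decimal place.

Rebased(Period 0) = 100.0 / 99.4 × 100 = 100.6036

100.6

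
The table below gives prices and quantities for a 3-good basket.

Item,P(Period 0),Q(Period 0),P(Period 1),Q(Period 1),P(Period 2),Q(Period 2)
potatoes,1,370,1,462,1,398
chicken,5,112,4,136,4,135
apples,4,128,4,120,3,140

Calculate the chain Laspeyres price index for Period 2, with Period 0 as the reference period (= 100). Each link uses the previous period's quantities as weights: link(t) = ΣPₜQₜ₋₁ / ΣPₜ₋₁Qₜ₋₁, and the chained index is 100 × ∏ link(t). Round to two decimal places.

Link Period 0→Period 1:
ΣP(Period 1)Q(Period 0) = 1×370 + 4×112 + 4×128 = 370 + 448 + 512 = 1330
ΣP(Period 0)Q(Period 0) = 1×370 + 5×112 + 4×128 = 370 + 560 + 512 = 1442
link = 1330/1442 = 0.922330
Link Period 1→Period 2:
ΣP(Period 2)Q(Period 1) = 1×462 + 4×136 + 3×120 = 462 + 544 + 360 = 1366
ΣP(Period 1)Q(Period 1) = 1×462 + 4×136 + 4×120 = 462 + 544 + 480 = 1486
link = 1366/1486 = 0.919246
Chained index = 100 × 0.922330 × 0.919246 = 84.7849

84.78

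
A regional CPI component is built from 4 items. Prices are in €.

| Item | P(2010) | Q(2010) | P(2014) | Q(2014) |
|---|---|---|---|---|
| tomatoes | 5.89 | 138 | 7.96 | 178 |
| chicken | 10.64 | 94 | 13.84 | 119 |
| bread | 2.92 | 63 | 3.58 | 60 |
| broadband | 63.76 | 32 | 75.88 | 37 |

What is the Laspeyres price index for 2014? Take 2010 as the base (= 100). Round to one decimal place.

Laspeyres price index uses base-period quantities as weights.
ΣP(2014)·Q(2010) = 7.96×138 + 13.84×94 + 3.58×63 + 75.88×32 = 1098.48 + 1300.96 + 225.54 + 2428.16 = 5053.14
ΣP(2010)·Q(2010) = 5.89×138 + 10.64×94 + 2.92×63 + 63.76×32 = 812.82 + 1000.16 + 183.96 + 2040.32 = 4037.26
Index = 5053.14 / 4037.26 × 100 = 125.1626

125.2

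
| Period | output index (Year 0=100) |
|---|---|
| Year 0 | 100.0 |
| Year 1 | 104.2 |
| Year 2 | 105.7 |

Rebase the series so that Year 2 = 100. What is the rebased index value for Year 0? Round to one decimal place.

Rebased(Year 0) = 100.0 / 105.7 × 100 = 94.6074

94.6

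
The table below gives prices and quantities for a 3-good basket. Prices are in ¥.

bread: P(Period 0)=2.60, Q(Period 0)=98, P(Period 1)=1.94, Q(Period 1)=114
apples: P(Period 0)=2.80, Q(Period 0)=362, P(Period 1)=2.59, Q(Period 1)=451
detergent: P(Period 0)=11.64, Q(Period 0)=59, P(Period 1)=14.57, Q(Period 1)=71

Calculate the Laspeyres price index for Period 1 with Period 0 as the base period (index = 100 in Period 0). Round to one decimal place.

Laspeyres price index uses base-period quantities as weights.
ΣP(Period 1)·Q(Period 0) = 1.94×98 + 2.59×362 + 14.57×59 = 190.12 + 937.58 + 859.63 = 1987.33
ΣP(Period 0)·Q(Period 0) = 2.60×98 + 2.80×362 + 11.64×59 = 254.8 + 1013.6 + 686.76 = 1955.16
Index = 1987.33 / 1955.16 × 100 = 101.6454

101.6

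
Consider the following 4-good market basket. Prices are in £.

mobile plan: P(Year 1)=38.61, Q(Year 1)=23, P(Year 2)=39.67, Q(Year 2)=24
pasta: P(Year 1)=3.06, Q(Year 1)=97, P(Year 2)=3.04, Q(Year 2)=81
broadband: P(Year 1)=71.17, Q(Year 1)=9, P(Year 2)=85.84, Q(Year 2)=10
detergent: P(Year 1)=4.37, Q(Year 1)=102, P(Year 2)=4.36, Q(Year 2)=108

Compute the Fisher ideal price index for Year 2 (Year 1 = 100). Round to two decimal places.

106.97

Laspeyres component (base-period weights):
ΣP(Year 2)Q(Year 1) = 39.67×23 + 3.04×97 + 85.84×9 + 4.36×102 = 912.41 + 294.88 + 772.56 + 444.72 = 2424.57
ΣP(Year 1)Q(Year 1) = 38.61×23 + 3.06×97 + 71.17×9 + 4.37×102 = 888.03 + 296.82 + 640.53 + 445.74 = 2271.12
L = 2424.57 / 2271.12 × 100 = 106.7566
Paasche component (current-period weights):
ΣP(Year 2)Q(Year 2) = 39.67×24 + 3.04×81 + 85.84×10 + 4.36×108 = 952.08 + 246.24 + 858.4 + 470.88 = 2527.6
ΣP(Year 1)Q(Year 2) = 38.61×24 + 3.06×81 + 71.17×10 + 4.37×108 = 926.64 + 247.86 + 711.7 + 471.96 = 2358.16
P = 2527.6 / 2358.16 × 100 = 107.1853
Fisher = √(L × P) = √(106.7566 × 107.1853) = 106.9707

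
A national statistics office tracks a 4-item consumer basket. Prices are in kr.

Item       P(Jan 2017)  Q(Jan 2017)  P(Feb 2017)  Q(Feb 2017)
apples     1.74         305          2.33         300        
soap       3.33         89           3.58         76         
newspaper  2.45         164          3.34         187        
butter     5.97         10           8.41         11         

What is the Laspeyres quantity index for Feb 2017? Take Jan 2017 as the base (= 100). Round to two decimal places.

Laspeyres quantity index uses base-period prices as weights.
ΣP(Jan 2017)·Q(Feb 2017) = 1.74×300 + 3.33×76 + 2.45×187 + 5.97×11 = 522 + 253.08 + 458.15 + 65.67 = 1298.9
ΣP(Jan 2017)·Q(Jan 2017) = 1.74×305 + 3.33×89 + 2.45×164 + 5.97×10 = 530.7 + 296.37 + 401.8 + 59.7 = 1288.57
Index = 1298.9 / 1288.57 × 100 = 100.8017

100.80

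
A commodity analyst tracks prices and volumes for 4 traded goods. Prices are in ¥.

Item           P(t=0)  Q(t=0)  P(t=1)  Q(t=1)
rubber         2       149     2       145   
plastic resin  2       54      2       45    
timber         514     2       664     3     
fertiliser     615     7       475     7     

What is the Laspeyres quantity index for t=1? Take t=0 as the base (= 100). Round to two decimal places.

Laspeyres quantity index uses base-period prices as weights.
ΣP(t=0)·Q(t=1) = 2×145 + 2×45 + 514×3 + 615×7 = 290 + 90 + 1542 + 4305 = 6227
ΣP(t=0)·Q(t=0) = 2×149 + 2×54 + 514×2 + 615×7 = 298 + 108 + 1028 + 4305 = 5739
Index = 6227 / 5739 × 100 = 108.5032

108.50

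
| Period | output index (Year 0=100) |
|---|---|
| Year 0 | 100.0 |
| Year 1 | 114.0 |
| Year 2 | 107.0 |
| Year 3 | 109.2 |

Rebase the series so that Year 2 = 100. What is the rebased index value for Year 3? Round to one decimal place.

Rebased(Year 3) = 109.2 / 107.0 × 100 = 102.0561

102.1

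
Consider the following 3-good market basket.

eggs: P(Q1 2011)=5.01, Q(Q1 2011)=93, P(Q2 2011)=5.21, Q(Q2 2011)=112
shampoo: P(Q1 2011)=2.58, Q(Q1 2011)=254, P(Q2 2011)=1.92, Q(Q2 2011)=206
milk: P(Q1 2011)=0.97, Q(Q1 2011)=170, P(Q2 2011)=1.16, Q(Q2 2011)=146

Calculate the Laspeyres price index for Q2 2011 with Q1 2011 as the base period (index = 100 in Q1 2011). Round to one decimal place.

Laspeyres price index uses base-period quantities as weights.
ΣP(Q2 2011)·Q(Q1 2011) = 5.21×93 + 1.92×254 + 1.16×170 = 484.53 + 487.68 + 197.2 = 1169.41
ΣP(Q1 2011)·Q(Q1 2011) = 5.01×93 + 2.58×254 + 0.97×170 = 465.93 + 655.32 + 164.9 = 1286.15
Index = 1169.41 / 1286.15 × 100 = 90.9233

90.9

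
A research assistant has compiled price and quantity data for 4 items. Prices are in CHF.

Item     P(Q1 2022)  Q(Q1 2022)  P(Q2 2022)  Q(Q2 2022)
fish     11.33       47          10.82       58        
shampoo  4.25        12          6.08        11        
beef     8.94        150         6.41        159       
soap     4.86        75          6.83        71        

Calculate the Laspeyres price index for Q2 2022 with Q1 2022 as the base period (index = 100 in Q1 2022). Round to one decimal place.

Laspeyres price index uses base-period quantities as weights.
ΣP(Q2 2022)·Q(Q1 2022) = 10.82×47 + 6.08×12 + 6.41×150 + 6.83×75 = 508.54 + 72.96 + 961.5 + 512.25 = 2055.25
ΣP(Q1 2022)·Q(Q1 2022) = 11.33×47 + 4.25×12 + 8.94×150 + 4.86×75 = 532.51 + 51 + 1341 + 364.5 = 2289.01
Index = 2055.25 / 2289.01 × 100 = 89.7877

89.8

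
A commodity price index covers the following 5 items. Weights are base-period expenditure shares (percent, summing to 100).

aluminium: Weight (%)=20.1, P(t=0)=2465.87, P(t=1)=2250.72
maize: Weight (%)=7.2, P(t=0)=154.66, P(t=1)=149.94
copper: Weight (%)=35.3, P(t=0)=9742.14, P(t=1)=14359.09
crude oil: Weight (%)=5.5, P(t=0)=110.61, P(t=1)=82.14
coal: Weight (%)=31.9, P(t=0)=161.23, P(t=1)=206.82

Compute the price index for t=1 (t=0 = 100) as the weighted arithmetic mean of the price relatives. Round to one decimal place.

aluminium: 20.1 × (2250.72/2465.87) = 20.1 × 0.912749 = 18.3463
maize: 7.2 × (149.94/154.66) = 7.2 × 0.969481 = 6.9803
copper: 35.3 × (14359.09/9742.14) = 35.3 × 1.473915 = 52.0292
crude oil: 5.5 × (82.14/110.61) = 5.5 × 0.742609 = 4.0844
coal: 31.9 × (206.82/161.23) = 31.9 × 1.282764 = 40.9202
Index = Σ wᵢ·(p₁ᵢ/p₀ᵢ) = 18.3463 + 6.9803 + 52.0292 + 4.0844 + 40.9202 = 122.3602

122.4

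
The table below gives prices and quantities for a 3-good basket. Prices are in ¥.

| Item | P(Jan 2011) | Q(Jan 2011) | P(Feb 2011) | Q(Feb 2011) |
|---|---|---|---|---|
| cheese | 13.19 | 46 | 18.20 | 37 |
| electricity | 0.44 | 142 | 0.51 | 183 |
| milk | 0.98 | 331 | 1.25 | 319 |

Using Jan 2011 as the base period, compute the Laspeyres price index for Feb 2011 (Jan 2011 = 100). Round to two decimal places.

Laspeyres price index uses base-period quantities as weights.
ΣP(Feb 2011)·Q(Jan 2011) = 18.20×46 + 0.51×142 + 1.25×331 = 837.2 + 72.42 + 413.75 = 1323.37
ΣP(Jan 2011)·Q(Jan 2011) = 13.19×46 + 0.44×142 + 0.98×331 = 606.74 + 62.48 + 324.38 = 993.6
Index = 1323.37 / 993.6 × 100 = 133.1894

133.19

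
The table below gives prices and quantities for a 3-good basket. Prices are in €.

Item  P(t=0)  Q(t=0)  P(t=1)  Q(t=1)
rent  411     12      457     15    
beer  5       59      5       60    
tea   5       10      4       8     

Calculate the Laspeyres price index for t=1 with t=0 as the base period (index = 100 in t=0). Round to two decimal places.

110.27

Laspeyres price index uses base-period quantities as weights.
ΣP(t=1)·Q(t=0) = 457×12 + 5×59 + 4×10 = 5484 + 295 + 40 = 5819
ΣP(t=0)·Q(t=0) = 411×12 + 5×59 + 5×10 = 4932 + 295 + 50 = 5277
Index = 5819 / 5277 × 100 = 110.2710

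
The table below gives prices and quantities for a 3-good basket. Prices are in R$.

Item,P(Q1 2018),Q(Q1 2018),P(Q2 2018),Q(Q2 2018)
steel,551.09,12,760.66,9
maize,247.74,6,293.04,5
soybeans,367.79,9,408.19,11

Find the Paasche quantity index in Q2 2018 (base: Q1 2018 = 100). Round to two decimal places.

87.92

Paasche quantity index uses current-period prices as weights.
ΣP(Q2 2018)·Q(Q2 2018) = 760.66×9 + 293.04×5 + 408.19×11 = 6845.94 + 1465.2 + 4490.09 = 12801.23
ΣP(Q2 2018)·Q(Q1 2018) = 760.66×12 + 293.04×6 + 408.19×9 = 9127.92 + 1758.24 + 3673.71 = 14559.87
Index = 12801.23 / 14559.87 × 100 = 87.9213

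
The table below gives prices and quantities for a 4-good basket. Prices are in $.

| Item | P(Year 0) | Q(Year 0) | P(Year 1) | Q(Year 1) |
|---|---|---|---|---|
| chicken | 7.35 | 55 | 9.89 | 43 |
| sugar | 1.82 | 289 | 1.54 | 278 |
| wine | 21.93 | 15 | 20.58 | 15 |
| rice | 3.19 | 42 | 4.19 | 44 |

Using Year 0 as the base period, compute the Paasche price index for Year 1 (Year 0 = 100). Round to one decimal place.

104.3

Paasche price index uses current-period quantities as weights.
ΣP(Year 1)·Q(Year 1) = 9.89×43 + 1.54×278 + 20.58×15 + 4.19×44 = 425.27 + 428.12 + 308.7 + 184.36 = 1346.45
ΣP(Year 0)·Q(Year 1) = 7.35×43 + 1.82×278 + 21.93×15 + 3.19×44 = 316.05 + 505.96 + 328.95 + 140.36 = 1291.32
Index = 1346.45 / 1291.32 × 100 = 104.2693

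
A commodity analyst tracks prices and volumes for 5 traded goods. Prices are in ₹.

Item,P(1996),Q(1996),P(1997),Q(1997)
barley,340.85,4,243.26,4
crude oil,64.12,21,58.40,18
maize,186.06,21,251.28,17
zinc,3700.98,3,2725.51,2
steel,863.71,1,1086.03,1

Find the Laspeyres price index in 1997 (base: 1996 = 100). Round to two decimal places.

90.07

Laspeyres price index uses base-period quantities as weights.
ΣP(1997)·Q(1996) = 243.26×4 + 58.40×21 + 251.28×21 + 2725.51×3 + 1086.03×1 = 973.04 + 1226.4 + 5276.88 + 8176.53 + 1086.03 = 16738.88
ΣP(1996)·Q(1996) = 340.85×4 + 64.12×21 + 186.06×21 + 3700.98×3 + 863.71×1 = 1363.4 + 1346.52 + 3907.26 + 11102.94 + 863.71 = 18583.83
Index = 16738.88 / 18583.83 × 100 = 90.0723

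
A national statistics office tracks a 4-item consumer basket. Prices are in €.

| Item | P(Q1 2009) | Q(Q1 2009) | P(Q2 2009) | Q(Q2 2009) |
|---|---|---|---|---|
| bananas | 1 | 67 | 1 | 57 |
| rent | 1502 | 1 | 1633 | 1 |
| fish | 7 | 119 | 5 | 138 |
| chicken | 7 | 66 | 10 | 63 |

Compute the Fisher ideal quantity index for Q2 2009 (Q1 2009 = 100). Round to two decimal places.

102.71

Laspeyres component (base-period weights):
ΣP(Q1 2009)Q(Q2 2009) = 1×57 + 1502×1 + 7×138 + 7×63 = 57 + 1502 + 966 + 441 = 2966
ΣP(Q1 2009)Q(Q1 2009) = 1×67 + 1502×1 + 7×119 + 7×66 = 67 + 1502 + 833 + 462 = 2864
L = 2966 / 2864 × 100 = 103.5615
Paasche component (current-period weights):
ΣP(Q2 2009)Q(Q2 2009) = 1×57 + 1633×1 + 5×138 + 10×63 = 57 + 1633 + 690 + 630 = 3010
ΣP(Q2 2009)Q(Q1 2009) = 1×67 + 1633×1 + 5×119 + 10×66 = 67 + 1633 + 595 + 660 = 2955
P = 3010 / 2955 × 100 = 101.8613
Fisher = √(L × P) = √(103.5615 × 101.8613) = 102.7078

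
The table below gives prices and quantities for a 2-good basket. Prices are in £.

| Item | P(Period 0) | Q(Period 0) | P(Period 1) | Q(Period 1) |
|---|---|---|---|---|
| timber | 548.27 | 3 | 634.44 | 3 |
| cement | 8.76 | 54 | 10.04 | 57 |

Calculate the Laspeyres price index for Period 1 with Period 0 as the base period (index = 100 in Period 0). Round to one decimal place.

115.5

Laspeyres price index uses base-period quantities as weights.
ΣP(Period 1)·Q(Period 0) = 634.44×3 + 10.04×54 = 1903.32 + 542.16 = 2445.48
ΣP(Period 0)·Q(Period 0) = 548.27×3 + 8.76×54 = 1644.81 + 473.04 = 2117.85
Index = 2445.48 / 2117.85 × 100 = 115.4699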